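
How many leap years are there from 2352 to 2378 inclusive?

7

Years divisible by 4 in [2352, 2378]: 2352, 2356, 2360, 2364, 2368, 2372, 2376.
No century exceptions apply. Count: 7.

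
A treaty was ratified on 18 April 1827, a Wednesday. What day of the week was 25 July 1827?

April 1827: 30 − 18 = 12 days remain.
Then May (31), June (30): 31 + 30 = 61 days.
July 1–25, 1827: 25 days.
Total: 12 + 61 + 25 = 98 days.
98 is a multiple of 7, so 25 July 1827 falls on the same weekday: Wednesday.

Wednesday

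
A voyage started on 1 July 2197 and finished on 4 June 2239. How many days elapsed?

From July 1, 2197 to July 1, 2238: 41 years, of which 9 contain a Feb 29 — 32×365 + 9×366 = 14974 days.
(2200 is not a leap year (divisible by 100 but not 400).)
July 2238: 31 − 1 = 30 days remain.
Then 10 full months totalling 304 days.
June 1–4, 2239: 4 days.
Residual: 338 days.
Total: 15312 days.

15312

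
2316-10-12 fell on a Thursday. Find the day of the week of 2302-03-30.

Sunday

Count forward from the earlier date (March 30, 2302) to the later (October 12, 2316):
From March 30, 2302 to March 30, 2316: 14 years, of which 4 contain a Feb 29 — 10×365 + 4×366 = 5114 days.
March 2316: 31 − 30 = 1 day remains.
Then April (30), May (31), June (30), July (31), August (31), September (30): 30 + 31 + 30 + 31 + 31 + 30 = 183 days.
October 1–12, 2316: 12 days.
Residual: 196 days.
Total: 5310 days.
5310 mod 7 = 4, so 4 days before Thursday is Sunday.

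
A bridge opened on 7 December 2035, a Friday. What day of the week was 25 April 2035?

Count forward from the earlier date (April 25, 2035) to the later (December 7, 2035):
April 2035: 30 − 25 = 5 days remain.
Then May (31), June (30), July (31), August (31), September (30), October (31), November (30): 31 + 30 + 31 + 31 + 30 + 31 + 30 = 214 days.
December 1–7, 2035: 7 days.
Total: 5 + 214 + 7 = 226 days.
226 mod 7 = 2, so 2 days before Friday is Wednesday.

Wednesday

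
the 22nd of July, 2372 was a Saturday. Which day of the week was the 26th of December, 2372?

Tuesday

July 2372: 31 − 22 = 9 days remain.
Then August (31), September (30), October (31), November (30): 31 + 30 + 31 + 30 = 122 days.
December 1–26, 2372: 26 days.
Total: 9 + 122 + 26 = 157 days.
157 mod 7 = 3, so 3 days after Saturday is Tuesday.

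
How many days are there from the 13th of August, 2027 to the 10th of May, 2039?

4288

From August 13, 2027 to August 13, 2038: 11 years, of which 3 contain a Feb 29 — 8×365 + 3×366 = 4018 days.
August 2038: 31 − 13 = 18 days remain.
Then September (30), October (31), November (30), December (31), January (31), February 2039 (28), March (31), April (30): 30 + 31 + 30 + 31 + 31 + 28 + 31 + 30 = 242 days.
May 1–10, 2039: 10 days.
Residual: 270 days.
Total: 4288 days.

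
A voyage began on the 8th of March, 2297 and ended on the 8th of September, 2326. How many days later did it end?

10775

From March 8, 2297 to March 8, 2326: 29 years, of which 6 contain a Feb 29 — 23×365 + 6×366 = 10591 days.
(2300 is not a leap year (divisible by 100 but not 400).)
March 2326: 31 − 8 = 23 days remain.
Then April (30), May (31), June (30), July (31), August (31): 30 + 31 + 30 + 31 + 31 = 153 days.
September 1–8, 2326: 8 days.
Residual: 184 days.
Total: 10775 days.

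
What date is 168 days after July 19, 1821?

January 3, 1822

Count 168 days after July 19, 1821:
Day-of-year of July 19, 1821: 200.
Day-of-year of January 3, 1822: 3.
1821 has 365 days, so 365 − 200 = 165 days remain in 1821.
Total: 165 + 3 = 168 days.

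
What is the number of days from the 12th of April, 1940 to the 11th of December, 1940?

243

April 1940: 30 − 12 = 18 days remain.
Then May (31), June (30), July (31), August (31), September (30), October (31), November (30): 31 + 30 + 31 + 31 + 30 + 31 + 30 = 214 days.
December 1–11, 1940: 11 days.
Total: 18 + 214 + 11 = 243 days.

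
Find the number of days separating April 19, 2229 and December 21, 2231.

976

April 2229: 30 − 19 = 11 days remain.
Then 31 full months totalling 944 days.
December 1–21, 2231: 21 days.
Total: 11 + 944 + 21 = 976 days.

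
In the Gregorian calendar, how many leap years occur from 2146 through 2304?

38

Years divisible by 4: 2148, 2152, …, 2304 — 40 in all.
Of these, 2200, 2300 are divisible by 100 but not 400, so not leap.
Leap years: 40 − 2 = 38.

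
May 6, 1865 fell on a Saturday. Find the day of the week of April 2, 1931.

Thursday

From May 6, 1865 to May 6, 1930: 65 years, of which 15 contain a Feb 29 — 50×365 + 15×366 = 23740 days.
(1900 is not a leap year (divisible by 100 but not 400).)
May 1930: 31 − 6 = 25 days remain.
Then 10 full months totalling 304 days.
April 1–2, 1931: 2 days.
Residual: 331 days.
Total: 24071 days.
24071 mod 7 = 5, so 5 days after Saturday is Thursday.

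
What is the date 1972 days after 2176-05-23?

2181-10-16

Count 1972 days after May 23, 2176:
Day-of-year of May 23, 2176: 144.
Day-of-year of October 16, 2181: 289.
2176 has 366 days, so 366 − 144 = 222 days remain in 2176.
Full years: 2177: 365; 2178: 365; 2179: 365; 2180: 366. Sum = 1461.
Total: 222 + 1461 + 289 = 1972 days.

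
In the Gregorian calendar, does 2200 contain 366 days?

2200 is not a leap year (divisible by 100 but not 400).

No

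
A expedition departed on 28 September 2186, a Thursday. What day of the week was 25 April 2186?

Tuesday

Count forward from the earlier date (April 25, 2186) to the later (September 28, 2186):
April 2186: 30 − 25 = 5 days remain.
Then May (31), June (30), July (31), August (31): 31 + 30 + 31 + 31 = 123 days.
September 1–28, 2186: 28 days.
Total: 5 + 123 + 28 = 156 days.
156 mod 7 = 2, so 2 days before Thursday is Tuesday.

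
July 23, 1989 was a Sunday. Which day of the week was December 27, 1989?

July 1989: 31 − 23 = 8 days remain.
Then August (31), September (30), October (31), November (30): 31 + 30 + 31 + 30 = 122 days.
December 1–27, 1989: 27 days.
Total: 8 + 122 + 27 = 157 days.
157 mod 7 = 3, so 3 days after Sunday is Wednesday.

Wednesday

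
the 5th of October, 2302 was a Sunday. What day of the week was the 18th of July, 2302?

Friday

Count forward from the earlier date (July 18, 2302) to the later (October 5, 2302):
July 2302: 31 − 18 = 13 days remain.
Then August (31), September (30): 31 + 30 = 61 days.
October 1–5, 2302: 5 days.
Total: 13 + 61 + 5 = 79 days.
79 mod 7 = 2, so 2 days before Sunday is Friday.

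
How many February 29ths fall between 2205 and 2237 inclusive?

8

Years divisible by 4 in [2205, 2237]: 2208, 2212, 2216, 2220, 2224, 2228, 2232, 2236.
No century exceptions apply. Count: 8.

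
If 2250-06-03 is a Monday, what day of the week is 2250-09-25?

Wednesday

June 2250: 30 − 3 = 27 days remain.
Then July (31), August (31): 31 + 31 = 62 days.
September 1–25, 2250: 25 days.
Total: 27 + 62 + 25 = 114 days.
114 mod 7 = 2, so 2 days after Monday is Wednesday.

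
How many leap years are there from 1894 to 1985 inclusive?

Years divisible by 4: 1896, 1900, …, 1984 — 23 in all.
Of these, 1900 is divisible by 100 but not 400, so not leap.
Leap years: 23 − 1 = 22.

22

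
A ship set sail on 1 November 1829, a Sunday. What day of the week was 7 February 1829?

Count forward from the earlier date (February 7, 1829) to the later (November 1, 1829):
February 1829: 28 − 7 = 21 days remain (1829 is not a leap year, so February has 28 days).
Then March (31), April (30), May (31), June (30), July (31), August (31), September (30), October (31): 31 + 30 + 31 + 30 + 31 + 31 + 30 + 31 = 245 days.
November 1, 1829: 1 day.
Total: 21 + 245 + 1 = 267 days.
267 mod 7 = 1, so 1 day before Sunday is Saturday.

Saturday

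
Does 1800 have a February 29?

1800 is not a leap year (divisible by 100 but not 400).

No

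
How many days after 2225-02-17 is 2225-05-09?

81

February 2225: 28 − 17 = 11 days remain (2225 is not a leap year, so February has 28 days).
Then March (31), April (30): 31 + 30 = 61 days.
May 1–9, 2225: 9 days.
Total: 11 + 61 + 9 = 81 days.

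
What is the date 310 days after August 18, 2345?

June 24, 2346

Count 310 days after August 18, 2345:
Day-of-year of August 18, 2345: 230.
Day-of-year of June 24, 2346: 175.
2345 has 365 days, so 365 − 230 = 135 days remain in 2345.
Total: 135 + 175 = 310 days.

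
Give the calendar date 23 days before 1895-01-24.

1895-01-01

Count 23 days before January 24, 1895:
Within January 1895: 24 − 1 = 23 days.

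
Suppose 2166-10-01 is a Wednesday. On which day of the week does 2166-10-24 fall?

Within October 2166: 24 − 1 = 23 days.
23 mod 7 = 2, so 2 days after Wednesday is Friday.

Friday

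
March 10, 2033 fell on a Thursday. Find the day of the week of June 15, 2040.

Friday

From March 10, 2033 to March 10, 2040: 7 years, of which 2 contain a Feb 29 — 5×365 + 2×366 = 2557 days.
March 2040: 31 − 10 = 21 days remain.
Then April (30), May (31): 30 + 31 = 61 days.
June 1–15, 2040: 15 days.
Residual: 97 days.
Total: 2654 days.
2654 mod 7 = 1, so 1 day after Thursday is Friday.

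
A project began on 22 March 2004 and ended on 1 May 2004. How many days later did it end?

March 2004: 31 − 22 = 9 days remain.
Then April (30): 30 days.
May 1, 2004: 1 day.
Total: 9 + 30 + 1 = 40 days.

40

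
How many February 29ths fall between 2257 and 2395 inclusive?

Years divisible by 4: 2260, 2264, …, 2392 — 34 in all.
Of these, 2300 is divisible by 100 but not 400, so not leap.
Leap years: 34 − 1 = 33.

33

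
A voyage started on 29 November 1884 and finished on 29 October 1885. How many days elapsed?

334

November 1884: 30 − 29 = 1 day remains.
Then 10 full months totalling 304 days.
October 1–29, 1885: 29 days.
Total: 1 + 304 + 29 = 334 days.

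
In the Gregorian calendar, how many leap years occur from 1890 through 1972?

Years divisible by 4: 1892, 1896, …, 1972 — 21 in all.
Of these, 1900 is divisible by 100 but not 400, so not leap.
Leap years: 21 − 1 = 20.

20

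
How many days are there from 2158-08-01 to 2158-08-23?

Within August 2158: 23 − 1 = 22 days.

22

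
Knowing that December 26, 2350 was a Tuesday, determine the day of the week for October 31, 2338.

Count forward from the earlier date (October 31, 2338) to the later (December 26, 2350):
Day-of-year of October 31, 2338: 304.
Day-of-year of December 26, 2350: 360.
2338 has 365 days, so 365 − 304 = 61 days remain in 2338.
Full years 2339–2349: 8 common + 3 leap = 8×365 + 3×366 = 4018 days.
Total: 61 + 4018 + 360 = 4439 days.
4439 mod 7 = 1, so 1 day before Tuesday is Monday.

Monday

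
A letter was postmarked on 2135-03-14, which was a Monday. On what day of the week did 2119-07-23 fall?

Count forward from the earlier date (July 23, 2119) to the later (March 14, 2135):
Day-of-year of July 23, 2119: 204.
Day-of-year of March 14, 2135: 73.
2119 has 365 days, so 365 − 204 = 161 days remain in 2119.
Full years 2120–2134: 11 common + 4 leap = 11×365 + 4×366 = 5479 days.
Total: 161 + 5479 + 73 = 5713 days.
5713 mod 7 = 1, so 1 day before Monday is Sunday.

Sunday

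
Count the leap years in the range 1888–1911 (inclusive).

Years divisible by 4 in [1888, 1911]: 1888, 1892, 1896, 1900, 1904, 1908.
Of these, 1900 is divisible by 100 but not 400, so not leap.
Leap years: 6 − 1 = 5.

5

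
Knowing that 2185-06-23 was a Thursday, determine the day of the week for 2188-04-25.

Friday

June 23, 2185 → June 23, 2186: 365 days.
June 23, 2186 → June 23, 2187: 365 days.
June 2187: 30 − 23 = 7 days remain.
Then 9 full months totalling 275 days.
April 1–25, 2188: 25 days.
Residual: 307 days.
Total: 1037 days.
1037 mod 7 = 1, so 1 day after Thursday is Friday.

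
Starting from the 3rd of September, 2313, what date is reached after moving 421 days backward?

the 9th of July, 2312

Count 421 days before September 3, 2313:
Day-of-year of July 9, 2312: 191.
Day-of-year of September 3, 2313: 246.
2312 has 366 days, so 366 − 191 = 175 days remain in 2312.
Total: 175 + 246 = 421 days.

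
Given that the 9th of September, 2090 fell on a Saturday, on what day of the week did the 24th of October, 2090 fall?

Tuesday

September 2090: 30 − 9 = 21 days remain.
October 1–24, 2090: 24 days.
Total: 21 + 24 = 45 days.
45 mod 7 = 3, so 3 days after Saturday is Tuesday.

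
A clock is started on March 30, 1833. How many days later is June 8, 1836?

1166

March 30, 1833 → March 30, 1834: 365 days.
March 30, 1834 → March 30, 1835: 365 days.
March 30, 1835 → March 30, 1836: 366 days (1836 is a leap year).
March 1836: 31 − 30 = 1 day remains.
Then April (30), May (31): 30 + 31 = 61 days.
June 1–8, 1836: 8 days.
Residual: 70 days.
Total: 1166 days.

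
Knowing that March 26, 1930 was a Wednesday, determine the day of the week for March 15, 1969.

Saturday

Day-of-year of March 26, 1930: 85.
Day-of-year of March 15, 1969: 74.
1930 has 365 days, so 365 − 85 = 280 days remain in 1930.
Full years 1931–1968: 28 common + 10 leap = 28×365 + 10×366 = 13880 days.
Total: 280 + 13880 + 74 = 14234 days.
14234 mod 7 = 3, so 3 days after Wednesday is Saturday.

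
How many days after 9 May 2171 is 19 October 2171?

163

May 2171: 31 − 9 = 22 days remain.
Then June (30), July (31), August (31), September (30): 30 + 31 + 31 + 30 = 122 days.
October 1–19, 2171: 19 days.
Total: 22 + 122 + 19 = 163 days.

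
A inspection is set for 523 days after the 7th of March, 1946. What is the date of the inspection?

the 12th of August, 1947

Count 523 days after March 7, 1946:
March 7, 1946 → March 7, 1947: 365 days.
March 1947: 31 − 7 = 24 days remain.
Then April (30), May (31), June (30), July (31): 30 + 31 + 30 + 31 = 122 days.
August 1–12, 1947: 12 days.
Residual: 158 days.
Total: 523 days.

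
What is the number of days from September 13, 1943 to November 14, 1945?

793

September 1943: 30 − 13 = 17 days remain.
Then 25 full months totalling 762 days.
November 1–14, 1945: 14 days.
Total: 17 + 762 + 14 = 793 days.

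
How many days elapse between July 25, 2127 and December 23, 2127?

151

July 2127: 31 − 25 = 6 days remain.
Then August (31), September (30), October (31), November (30): 31 + 30 + 31 + 30 = 122 days.
December 1–23, 2127: 23 days.
Total: 6 + 122 + 23 = 151 days.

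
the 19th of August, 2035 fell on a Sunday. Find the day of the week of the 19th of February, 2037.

Day-of-year of August 19, 2035: 231.
Day-of-year of February 19, 2037: 50.
2035 has 365 days, so 365 − 231 = 134 days remain in 2035.
Full years: 2036: 366. Sum = 366.
Total: 134 + 366 + 50 = 550 days.
550 mod 7 = 4, so 4 days after Sunday is Thursday.

Thursday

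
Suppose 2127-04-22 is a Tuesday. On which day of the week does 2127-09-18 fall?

April 2127: 30 − 22 = 8 days remain.
Then May (31), June (30), July (31), August (31): 31 + 30 + 31 + 31 = 123 days.
September 1–18, 2127: 18 days.
Total: 8 + 123 + 18 = 149 days.
149 mod 7 = 2, so 2 days after Tuesday is Thursday.

Thursday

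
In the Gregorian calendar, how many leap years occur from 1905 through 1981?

19

Years divisible by 4: 1908, 1912, …, 1980 — 19 in all.
No century exceptions apply. Count: 19.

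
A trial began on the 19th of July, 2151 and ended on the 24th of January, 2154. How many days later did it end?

920

Day-of-year of July 19, 2151: 200.
Day-of-year of January 24, 2154: 24.
2151 has 365 days, so 365 − 200 = 165 days remain in 2151.
Full years: 2152: 366; 2153: 365. Sum = 731.
Total: 165 + 731 + 24 = 920 days.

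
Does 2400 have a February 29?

2400 is a leap year (divisible by 400).

Yes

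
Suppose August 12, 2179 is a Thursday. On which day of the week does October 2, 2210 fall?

Day-of-year of August 12, 2179: 224.
Day-of-year of October 2, 2210: 275.
2179 has 365 days, so 365 − 224 = 141 days remain in 2179.
Full years 2180–2209: 23 common + 7 leap = 23×365 + 7×366 = 10957 days.
Total: 141 + 10957 + 275 = 11373 days.
11373 mod 7 = 5, so 5 days after Thursday is Tuesday.

Tuesday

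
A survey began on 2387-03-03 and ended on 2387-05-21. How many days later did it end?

March 2387: 31 − 3 = 28 days remain.
Then April (30): 30 days.
May 1–21, 2387: 21 days.
Total: 28 + 30 + 21 = 79 days.

79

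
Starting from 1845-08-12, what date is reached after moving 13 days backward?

1845-07-30

Count 13 days before August 12, 1845:
July 1845: 31 − 30 = 1 day remains.
August 1–12, 1845: 12 days.
Total: 1 + 12 = 13 days.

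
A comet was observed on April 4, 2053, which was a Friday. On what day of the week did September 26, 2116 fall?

Saturday

From April 4, 2053 to April 4, 2116: 63 years, of which 15 contain a Feb 29 — 48×365 + 15×366 = 23010 days.
(2100 is not a leap year (divisible by 100 but not 400).)
April 2116: 30 − 4 = 26 days remain.
Then May (31), June (30), July (31), August (31): 31 + 30 + 31 + 31 = 123 days.
September 1–26, 2116: 26 days.
Residual: 175 days.
Total: 23185 days.
23185 mod 7 = 1, so 1 day after Friday is Saturday.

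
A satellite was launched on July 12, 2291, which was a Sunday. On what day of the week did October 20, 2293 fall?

Day-of-year of July 12, 2291: 193.
Day-of-year of October 20, 2293: 293.
2291 has 365 days, so 365 − 193 = 172 days remain in 2291.
Full years: 2292: 366. Sum = 366.
Total: 172 + 366 + 293 = 831 days.
831 mod 7 = 5, so 5 days after Sunday is Friday.

Friday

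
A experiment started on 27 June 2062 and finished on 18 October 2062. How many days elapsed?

June 2062: 30 − 27 = 3 days remain.
Then July (31), August (31), September (30): 31 + 31 + 30 = 92 days.
October 1–18, 2062: 18 days.
Total: 3 + 92 + 18 = 113 days.

113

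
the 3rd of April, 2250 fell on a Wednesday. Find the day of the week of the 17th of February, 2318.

Sunday

Day-of-year of April 3, 2250: 93.
Day-of-year of February 17, 2318: 48.
2250 has 365 days, so 365 − 93 = 272 days remain in 2250.
Full years 2251–2317: 51 common + 16 leap = 51×365 + 16×366 = 24471 days.
Total: 272 + 24471 + 48 = 24791 days.
24791 mod 7 = 4, so 4 days after Wednesday is Sunday.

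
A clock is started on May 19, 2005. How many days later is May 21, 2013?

Day-of-year of May 19, 2005: 139.
Day-of-year of May 21, 2013: 141.
2005 has 365 days, so 365 − 139 = 226 days remain in 2005.
Full years 2006–2012: 5 common + 2 leap = 5×365 + 2×366 = 2557 days.
Total: 226 + 2557 + 141 = 2924 days.

2924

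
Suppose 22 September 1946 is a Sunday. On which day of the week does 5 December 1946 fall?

Thursday

September 1946: 30 − 22 = 8 days remain.
Then October (31), November (30): 31 + 30 = 61 days.
December 1–5, 1946: 5 days.
Total: 8 + 61 + 5 = 74 days.
74 mod 7 = 4, so 4 days after Sunday is Thursday.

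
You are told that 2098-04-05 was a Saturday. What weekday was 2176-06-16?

Sunday

Day-of-year of April 5, 2098: 95.
Day-of-year of June 16, 2176: 168.
2098 has 365 days, so 365 − 95 = 270 days remain in 2098.
Full years 2099–2175: 59 common + 18 leap = 59×365 + 18×366 = 28123 days.
Total: 270 + 28123 + 168 = 28561 days.
28561 mod 7 = 1, so 1 day after Saturday is Sunday.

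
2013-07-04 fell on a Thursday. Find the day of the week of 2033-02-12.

Saturday

Day-of-year of July 4, 2013: 185.
Day-of-year of February 12, 2033: 43.
2013 has 365 days, so 365 − 185 = 180 days remain in 2013.
Full years 2014–2032: 14 common + 5 leap = 14×365 + 5×366 = 6940 days.
Total: 180 + 6940 + 43 = 7163 days.
7163 mod 7 = 2, so 2 days after Thursday is Saturday.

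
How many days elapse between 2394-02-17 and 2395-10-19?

February 2394: 28 − 17 = 11 days remain (2394 is not a leap year, so February has 28 days).
Then 19 full months totalling 579 days.
October 1–19, 2395: 19 days.
Total: 11 + 579 + 19 = 609 days.

609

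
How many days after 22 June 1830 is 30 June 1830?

Within June 1830: 30 − 22 = 8 days.

8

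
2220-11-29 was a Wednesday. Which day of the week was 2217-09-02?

Tuesday

Count forward from the earlier date (September 2, 2217) to the later (November 29, 2220):
Day-of-year of September 2, 2217: 245.
Day-of-year of November 29, 2220: 334.
2217 has 365 days, so 365 − 245 = 120 days remain in 2217.
Full years: 2218: 365; 2219: 365. Sum = 730.
Total: 120 + 730 + 334 = 1184 days.
1184 mod 7 = 1, so 1 day before Wednesday is Tuesday.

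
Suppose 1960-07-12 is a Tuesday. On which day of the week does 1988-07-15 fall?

From July 12, 1960 to July 12, 1988: 28 years, of which 7 contain a Feb 29 — 21×365 + 7×366 = 10227 days.
Within July 1988: 15 − 12 = 3 days.
Total: 10230 days.
10230 mod 7 = 3, so 3 days after Tuesday is Friday.

Friday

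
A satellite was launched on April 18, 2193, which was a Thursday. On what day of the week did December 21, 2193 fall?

April 2193: 30 − 18 = 12 days remain.
Then May (31), June (30), July (31), August (31), September (30), October (31), November (30): 31 + 30 + 31 + 31 + 30 + 31 + 30 = 214 days.
December 1–21, 2193: 21 days.
Total: 12 + 214 + 21 = 247 days.
247 mod 7 = 2, so 2 days after Thursday is Saturday.

Saturday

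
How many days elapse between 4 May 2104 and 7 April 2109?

Day-of-year of May 4, 2104: 125.
Day-of-year of April 7, 2109: 97.
2104 has 366 days, so 366 − 125 = 241 days remain in 2104.
Full years: 2105: 365; 2106: 365; 2107: 365; 2108: 366. Sum = 1461.
Total: 241 + 1461 + 97 = 1799 days.

1799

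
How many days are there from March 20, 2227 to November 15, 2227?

March 2227: 31 − 20 = 11 days remain.
Then April (30), May (31), June (30), July (31), August (31), September (30), October (31): 30 + 31 + 30 + 31 + 31 + 30 + 31 = 214 days.
November 1–15, 2227: 15 days.
Total: 11 + 214 + 15 = 240 days.

240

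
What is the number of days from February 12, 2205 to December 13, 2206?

669

February 2205: 28 − 12 = 16 days remain (2205 is not a leap year, so February has 28 days).
Then 21 full months totalling 640 days.
December 1–13, 2206: 13 days.
Total: 16 + 640 + 13 = 669 days.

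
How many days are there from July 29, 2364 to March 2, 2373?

3138

Day-of-year of July 29, 2364: 211.
Day-of-year of March 2, 2373: 61.
2364 has 366 days, so 366 − 211 = 155 days remain in 2364.
Full years 2365–2372: 6 common + 2 leap = 6×365 + 2×366 = 2922 days.
Total: 155 + 2922 + 61 = 3138 days.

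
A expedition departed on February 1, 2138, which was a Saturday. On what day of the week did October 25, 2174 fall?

From February 1, 2138 to February 1, 2174: 36 years, of which 9 contain a Feb 29 — 27×365 + 9×366 = 13149 days.
February 2174: 28 − 1 = 27 days remain (2174 is not a leap year, so February has 28 days).
Then March (31), April (30), May (31), June (30), July (31), August (31), September (30): 31 + 30 + 31 + 30 + 31 + 31 + 30 = 214 days.
October 1–25, 2174: 25 days.
Residual: 266 days.
Total: 13415 days.
13415 mod 7 = 3, so 3 days after Saturday is Tuesday.

Tuesday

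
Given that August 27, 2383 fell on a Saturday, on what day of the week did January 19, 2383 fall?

Wednesday

Count forward from the earlier date (January 19, 2383) to the later (August 27, 2383):
January 2383: 31 − 19 = 12 days remain.
Then February 2383 (28), March (31), April (30), May (31), June (30), July (31): 28 + 31 + 30 + 31 + 30 + 31 = 181 days.
August 1–27, 2383: 27 days.
Total: 12 + 181 + 27 = 220 days.
220 mod 7 = 3, so 3 days before Saturday is Wednesday.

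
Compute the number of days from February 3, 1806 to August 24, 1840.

12621

From February 3, 1806 to February 3, 1840: 34 years, of which 8 contain a Feb 29 — 26×365 + 8×366 = 12418 days.
February 1840: 29 − 3 = 26 days remain (1840 is a leap year, so February has 29 days).
Then March (31), April (30), May (31), June (30), July (31): 31 + 30 + 31 + 30 + 31 = 153 days.
August 1–24, 1840: 24 days.
Residual: 203 days.
Total: 12621 days.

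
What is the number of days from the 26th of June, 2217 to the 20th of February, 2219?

Day-of-year of June 26, 2217: 177.
Day-of-year of February 20, 2219: 51.
2217 has 365 days, so 365 − 177 = 188 days remain in 2217.
Full years: 2218: 365. Sum = 365.
Total: 188 + 365 + 51 = 604 days.

604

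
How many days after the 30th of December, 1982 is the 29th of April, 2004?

7791

Day-of-year of December 30, 1982: 364.
Day-of-year of April 29, 2004: 120.
1982 has 365 days, so 365 − 364 = 1 days remain in 1982.
Full years 1983–2003: 16 common + 5 leap = 16×365 + 5×366 = 7670 days.
Total: 1 + 7670 + 120 = 7791 days.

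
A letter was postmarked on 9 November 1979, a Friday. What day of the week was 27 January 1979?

Count forward from the earlier date (January 27, 1979) to the later (November 9, 1979):
January 1979: 31 − 27 = 4 days remain.
Then 9 full months totalling 273 days.
November 1–9, 1979: 9 days.
Total: 4 + 273 + 9 = 286 days.
286 mod 7 = 6, so 6 days before Friday is Saturday.

Saturday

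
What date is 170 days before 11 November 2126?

25 May 2126

Count 170 days before November 11, 2126:
May 2126: 31 − 25 = 6 days remain.
Then June (30), July (31), August (31), September (30), October (31): 30 + 31 + 31 + 30 + 31 = 153 days.
November 1–11, 2126: 11 days.
Total: 6 + 153 + 11 = 170 days.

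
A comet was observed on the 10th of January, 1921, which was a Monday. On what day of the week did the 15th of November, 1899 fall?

Count forward from the earlier date (November 15, 1899) to the later (January 10, 1921):
Day-of-year of November 15, 1899: 319.
Day-of-year of January 10, 1921: 10.
1899 has 365 days, so 365 − 319 = 46 days remain in 1899.
Full years 1900–1920: 16 common + 5 leap = 16×365 + 5×366 = 7670 days.
Total: 46 + 7670 + 10 = 7726 days.
7726 mod 7 = 5, so 5 days before Monday is Wednesday.

Wednesday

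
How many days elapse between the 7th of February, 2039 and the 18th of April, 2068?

Day-of-year of February 7, 2039: 38.
Day-of-year of April 18, 2068: 109.
2039 has 365 days, so 365 − 38 = 327 days remain in 2039.
Full years 2040–2067: 21 common + 7 leap = 21×365 + 7×366 = 10227 days.
Total: 327 + 10227 + 109 = 10663 days.

10663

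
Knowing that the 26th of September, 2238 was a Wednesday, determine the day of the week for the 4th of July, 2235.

Count forward from the earlier date (July 4, 2235) to the later (September 26, 2238):
July 4, 2235 → July 4, 2236: 366 days (2236 is a leap year).
July 4, 2236 → July 4, 2237: 365 days.
July 4, 2237 → July 4, 2238: 365 days.
July 2238: 31 − 4 = 27 days remain.
Then August (31): 31 days.
September 1–26, 2238: 26 days.
Residual: 84 days.
Total: 1180 days.
1180 mod 7 = 4, so 4 days before Wednesday is Saturday.

Saturday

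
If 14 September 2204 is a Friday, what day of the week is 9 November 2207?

Monday

Day-of-year of September 14, 2204: 258.
Day-of-year of November 9, 2207: 313.
2204 has 366 days, so 366 − 258 = 108 days remain in 2204.
Full years: 2205: 365; 2206: 365. Sum = 730.
Total: 108 + 730 + 313 = 1151 days.
1151 mod 7 = 3, so 3 days after Friday is Monday.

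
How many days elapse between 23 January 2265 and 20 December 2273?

Day-of-year of January 23, 2265: 23.
Day-of-year of December 20, 2273: 354.
2265 has 365 days, so 365 − 23 = 342 days remain in 2265.
Full years 2266–2272: 5 common + 2 leap = 5×365 + 2×366 = 2557 days.
Total: 342 + 2557 + 354 = 3253 days.

3253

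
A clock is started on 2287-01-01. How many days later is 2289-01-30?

January 2287: 31 − 1 = 30 days remain.
Then 23 full months totalling 700 days.
January 1–30, 2289: 30 days.
Total: 30 + 700 + 30 = 760 days.

760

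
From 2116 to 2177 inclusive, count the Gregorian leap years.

16

Years divisible by 4: 2116, 2120, …, 2176 — 16 in all.
No century exceptions apply. Count: 16.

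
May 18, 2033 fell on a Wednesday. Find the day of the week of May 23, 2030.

Count forward from the earlier date (May 23, 2030) to the later (May 18, 2033):
May 23, 2030 → May 23, 2031: 365 days.
May 23, 2031 → May 23, 2032: 366 days (2032 is a leap year).
May 2032: 31 − 23 = 8 days remain.
Then 11 full months totalling 334 days.
May 1–18, 2033: 18 days.
Residual: 360 days.
Total: 1091 days.
1091 mod 7 = 6, so 6 days before Wednesday is Thursday.

Thursday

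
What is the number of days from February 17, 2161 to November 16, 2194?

From February 17, 2161 to February 17, 2194: 33 years, of which 8 contain a Feb 29 — 25×365 + 8×366 = 12053 days.
February 2194: 28 − 17 = 11 days remain (2194 is not a leap year, so February has 28 days).
Then March (31), April (30), May (31), June (30), July (31), August (31), September (30), October (31): 31 + 30 + 31 + 30 + 31 + 31 + 30 + 31 = 245 days.
November 1–16, 2194: 16 days.
Residual: 272 days.
Total: 12325 days.

12325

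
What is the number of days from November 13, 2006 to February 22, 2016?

From November 13, 2006 to November 13, 2015: 9 years, of which 2 contain a Feb 29 — 7×365 + 2×366 = 3287 days.
November 2015: 30 − 13 = 17 days remain.
Then December (31), January (31): 31 + 31 = 62 days.
February 1–22, 2016: 22 days (2016 is a leap year).
Residual: 101 days.
Total: 3388 days.

3388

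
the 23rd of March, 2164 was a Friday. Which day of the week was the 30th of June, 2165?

Sunday

March 23, 2164 → March 23, 2165: 365 days.
March 2165: 31 − 23 = 8 days remain.
Then April (30), May (31): 30 + 31 = 61 days.
June 1–30, 2165: 30 days.
Residual: 99 days.
Total: 464 days.
464 mod 7 = 2, so 2 days after Friday is Sunday.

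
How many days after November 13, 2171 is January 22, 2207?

Day-of-year of November 13, 2171: 317.
Day-of-year of January 22, 2207: 22.
2171 has 365 days, so 365 − 317 = 48 days remain in 2171.
Full years 2172–2206: 27 common + 8 leap = 27×365 + 8×366 = 12783 days.
Total: 48 + 12783 + 22 = 12853 days.

12853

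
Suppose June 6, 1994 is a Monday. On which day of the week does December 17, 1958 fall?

Count forward from the earlier date (December 17, 1958) to the later (June 6, 1994):
Day-of-year of December 17, 1958: 351.
Day-of-year of June 6, 1994: 157.
1958 has 365 days, so 365 − 351 = 14 days remain in 1958.
Full years 1959–1993: 26 common + 9 leap = 26×365 + 9×366 = 12784 days.
Total: 14 + 12784 + 157 = 12955 days.
12955 mod 7 = 5, so 5 days before Monday is Wednesday.

Wednesday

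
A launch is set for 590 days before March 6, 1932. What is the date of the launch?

July 25, 1930

Count 590 days before March 6, 1932:
July 1930: 31 − 25 = 6 days remain.
Then 19 full months totalling 578 days.
March 1–6, 1932: 6 days.
Total: 6 + 578 + 6 = 590 days.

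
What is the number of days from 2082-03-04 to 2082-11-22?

263

March 2082: 31 − 4 = 27 days remain.
Then April (30), May (31), June (30), July (31), August (31), September (30), October (31): 30 + 31 + 30 + 31 + 31 + 30 + 31 = 214 days.
November 1–22, 2082: 22 days.
Total: 27 + 214 + 22 = 263 days.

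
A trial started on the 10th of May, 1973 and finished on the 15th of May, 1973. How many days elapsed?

Within May 1973: 15 − 10 = 5 days.

5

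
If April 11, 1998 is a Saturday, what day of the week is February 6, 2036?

Wednesday

From April 11, 1998 to April 11, 2035: 37 years, of which 9 contain a Feb 29 — 28×365 + 9×366 = 13514 days.
(2000 is a leap year (divisible by 400).)
April 2035: 30 − 11 = 19 days remain.
Then 9 full months totalling 276 days.
February 1–6, 2036: 6 days (2036 is a leap year).
Residual: 301 days.
Total: 13815 days.
13815 mod 7 = 4, so 4 days after Saturday is Wednesday.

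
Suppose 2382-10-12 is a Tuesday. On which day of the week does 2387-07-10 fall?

Friday

October 12, 2382 → October 12, 2383: 365 days.
October 12, 2383 → October 12, 2384: 366 days (2384 is a leap year).
October 12, 2384 → October 12, 2385: 365 days.
October 12, 2385 → October 12, 2386: 365 days.
October 2386: 31 − 12 = 19 days remain.
Then November (30), December (31), January (31), February 2387 (28), March (31), April (30), May (31), June (30): 30 + 31 + 31 + 28 + 31 + 30 + 31 + 30 = 242 days.
July 1–10, 2387: 10 days.
Residual: 271 days.
Total: 1732 days.
1732 mod 7 = 3, so 3 days after Tuesday is Friday.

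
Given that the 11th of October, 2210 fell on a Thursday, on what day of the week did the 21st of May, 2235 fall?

From October 11, 2210 to October 11, 2234: 24 years, of which 6 contain a Feb 29 — 18×365 + 6×366 = 8766 days.
October 2234: 31 − 11 = 20 days remain.
Then November (30), December (31), January (31), February 2235 (28), March (31), April (30): 30 + 31 + 31 + 28 + 31 + 30 = 181 days.
May 1–21, 2235: 21 days.
Residual: 222 days.
Total: 8988 days.
8988 is a multiple of 7, so the 21st of May, 2235 falls on the same weekday: Thursday.

Thursday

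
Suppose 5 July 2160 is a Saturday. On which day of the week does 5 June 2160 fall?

Thursday

Count forward from the earlier date (June 5, 2160) to the later (July 5, 2160):
June 2160: 30 − 5 = 25 days remain.
July 1–5, 2160: 5 days.
Total: 25 + 5 = 30 days.
30 mod 7 = 2, so 2 days before Saturday is Thursday.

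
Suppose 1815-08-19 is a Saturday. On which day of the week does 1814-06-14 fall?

Tuesday

Count forward from the earlier date (June 14, 1814) to the later (August 19, 1815):
June 1814: 30 − 14 = 16 days remain.
Then 13 full months totalling 396 days.
August 1–19, 1815: 19 days.
Total: 16 + 396 + 19 = 431 days.
431 mod 7 = 4, so 4 days before Saturday is Tuesday.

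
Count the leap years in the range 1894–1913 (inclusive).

4

Years divisible by 4 in [1894, 1913]: 1896, 1900, 1904, 1908, 1912.
Of these, 1900 is divisible by 100 but not 400, so not leap.
Leap years: 5 − 1 = 4.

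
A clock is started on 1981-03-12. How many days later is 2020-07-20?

Day-of-year of March 12, 1981: 71.
Day-of-year of July 20, 2020: 202.
1981 has 365 days, so 365 − 71 = 294 days remain in 1981.
Full years 1982–2019: 29 common + 9 leap = 29×365 + 9×366 = 13879 days.
Total: 294 + 13879 + 202 = 14375 days.

14375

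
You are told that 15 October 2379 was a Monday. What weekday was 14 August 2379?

Count forward from the earlier date (August 14, 2379) to the later (October 15, 2379):
August 2379: 31 − 14 = 17 days remain.
Then September (30): 30 days.
October 1–15, 2379: 15 days.
Total: 17 + 30 + 15 = 62 days.
62 mod 7 = 6, so 6 days before Monday is Tuesday.

Tuesday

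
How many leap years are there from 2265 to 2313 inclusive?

Years divisible by 4 in [2265, 2313]: 2268, 2272, 2276, 2280, 2284, 2288, 2292, 2296, 2300, 2304, 2308, 2312.
Of these, 2300 is divisible by 100 but not 400, so not leap.
Leap years: 12 − 1 = 11.

11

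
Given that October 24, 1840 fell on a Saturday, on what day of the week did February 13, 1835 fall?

Count forward from the earlier date (February 13, 1835) to the later (October 24, 1840):
Day-of-year of February 13, 1835: 44.
Day-of-year of October 24, 1840: 298.
1835 has 365 days, so 365 − 44 = 321 days remain in 1835.
Full years: 1836: 366; 1837: 365; 1838: 365; 1839: 365. Sum = 1461.
Total: 321 + 1461 + 298 = 2080 days.
2080 mod 7 = 1, so 1 day before Saturday is Friday.

Friday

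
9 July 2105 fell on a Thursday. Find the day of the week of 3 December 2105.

Thursday

July 2105: 31 − 9 = 22 days remain.
Then August (31), September (30), October (31), November (30): 31 + 30 + 31 + 30 = 122 days.
December 1–3, 2105: 3 days.
Total: 22 + 122 + 3 = 147 days.
147 is a multiple of 7, so 3 December 2105 falls on the same weekday: Thursday.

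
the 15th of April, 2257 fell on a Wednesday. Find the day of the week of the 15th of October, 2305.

Sunday

From April 15, 2257 to April 15, 2305: 48 years, of which 11 contain a Feb 29 — 37×365 + 11×366 = 17531 days.
(2300 is not a leap year (divisible by 100 but not 400).)
April 2305: 30 − 15 = 15 days remain.
Then May (31), June (30), July (31), August (31), September (30): 31 + 30 + 31 + 31 + 30 = 153 days.
October 1–15, 2305: 15 days.
Residual: 183 days.
Total: 17714 days.
17714 mod 7 = 4, so 4 days after Wednesday is Sunday.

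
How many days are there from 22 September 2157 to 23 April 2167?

From September 22, 2157 to September 22, 2166: 9 years, of which 2 contain a Feb 29 — 7×365 + 2×366 = 3287 days.
September 2166: 30 − 22 = 8 days remain.
Then October (31), November (30), December (31), January (31), February 2167 (28), March (31): 31 + 30 + 31 + 31 + 28 + 31 = 182 days.
April 1–23, 2167: 23 days.
Residual: 213 days.
Total: 3500 days.

3500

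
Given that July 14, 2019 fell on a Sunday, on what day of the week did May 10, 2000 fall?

Wednesday

Count forward from the earlier date (May 10, 2000) to the later (July 14, 2019):
From May 10, 2000 to May 10, 2019: 19 years, of which 4 contain a Feb 29 — 15×365 + 4×366 = 6939 days.
May 2019: 31 − 10 = 21 days remain.
Then June (30): 30 days.
July 1–14, 2019: 14 days.
Residual: 65 days.
Total: 7004 days.
7004 mod 7 = 4, so 4 days before Sunday is Wednesday.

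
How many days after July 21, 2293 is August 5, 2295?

July 2293: 31 − 21 = 10 days remain.
Then 24 full months totalling 730 days.
August 1–5, 2295: 5 days.
Total: 10 + 730 + 5 = 745 days.

745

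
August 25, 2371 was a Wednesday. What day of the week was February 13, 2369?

Thursday

Count forward from the earlier date (February 13, 2369) to the later (August 25, 2371):
February 2369: 28 − 13 = 15 days remain (2369 is not a leap year, so February has 28 days).
Then 29 full months totalling 883 days.
August 1–25, 2371: 25 days.
Total: 15 + 883 + 25 = 923 days.
923 mod 7 = 6, so 6 days before Wednesday is Thursday.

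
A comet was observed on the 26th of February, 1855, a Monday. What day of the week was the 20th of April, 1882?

Thursday

From February 26, 1855 to February 26, 1882: 27 years, of which 7 contain a Feb 29 — 20×365 + 7×366 = 9862 days.
February 1882: 28 − 26 = 2 days remain (1882 is not a leap year, so February has 28 days).
Then March (31): 31 days.
April 1–20, 1882: 20 days.
Residual: 53 days.
Total: 9915 days.
9915 mod 7 = 3, so 3 days after Monday is Thursday.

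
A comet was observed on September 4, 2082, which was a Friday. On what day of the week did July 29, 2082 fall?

Count forward from the earlier date (July 29, 2082) to the later (September 4, 2082):
July 2082: 31 − 29 = 2 days remain.
Then August (31): 31 days.
September 1–4, 2082: 4 days.
Total: 2 + 31 + 4 = 37 days.
37 mod 7 = 2, so 2 days before Friday is Wednesday.

Wednesday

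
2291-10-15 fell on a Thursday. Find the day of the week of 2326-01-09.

Saturday

From October 15, 2291 to October 15, 2325: 34 years, of which 8 contain a Feb 29 — 26×365 + 8×366 = 12418 days.
(2300 is not a leap year (divisible by 100 but not 400).)
October 2325: 31 − 15 = 16 days remain.
Then November (30), December (31): 30 + 31 = 61 days.
January 1–9, 2326: 9 days.
Residual: 86 days.
Total: 12504 days.
12504 mod 7 = 2, so 2 days after Thursday is Saturday.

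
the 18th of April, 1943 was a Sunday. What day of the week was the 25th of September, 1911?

Monday

Count forward from the earlier date (September 25, 1911) to the later (April 18, 1943):
Day-of-year of September 25, 1911: 268.
Day-of-year of April 18, 1943: 108.
1911 has 365 days, so 365 − 268 = 97 days remain in 1911.
Full years 1912–1942: 23 common + 8 leap = 23×365 + 8×366 = 11323 days.
Total: 97 + 11323 + 108 = 11528 days.
11528 mod 7 = 6, so 6 days before Sunday is Monday.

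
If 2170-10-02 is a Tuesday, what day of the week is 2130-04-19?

Wednesday

Count forward from the earlier date (April 19, 2130) to the later (October 2, 2170):
From April 19, 2130 to April 19, 2170: 40 years, of which 10 contain a Feb 29 — 30×365 + 10×366 = 14610 days.
April 2170: 30 − 19 = 11 days remain.
Then May (31), June (30), July (31), August (31), September (30): 31 + 30 + 31 + 31 + 30 = 153 days.
October 1–2, 2170: 2 days.
Residual: 166 days.
Total: 14776 days.
14776 mod 7 = 6, so 6 days before Tuesday is Wednesday.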